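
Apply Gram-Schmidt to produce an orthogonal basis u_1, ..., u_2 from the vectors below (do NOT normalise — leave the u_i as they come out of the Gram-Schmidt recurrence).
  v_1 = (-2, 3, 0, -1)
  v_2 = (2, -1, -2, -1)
Orthogonal basis:
  u_1 = (-2, 3, 0, -1)
  u_2 = (8/7, 2/7, -2, -10/7)

Apply the Gram-Schmidt recurrence
  u_1 = v_1
  u_i = v_i − Σ_{j<i} ((v_i · u_j) / (u_j · u_j)) · u_j.

Step by step this gives:
  u_1 = (-2, 3, 0, -1)
  u_2 = (8/7, 2/7, -2, -10/7)

Orthogonality check:
  u_2 · u_1 = 0 (should be 0)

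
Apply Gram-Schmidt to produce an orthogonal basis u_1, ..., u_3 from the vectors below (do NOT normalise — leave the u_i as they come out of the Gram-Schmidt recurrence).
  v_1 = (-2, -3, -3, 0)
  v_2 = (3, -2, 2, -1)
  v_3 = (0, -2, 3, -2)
Orthogonal basis:
  u_1 = (-2, -3, -3, 0)
  u_2 = (27/11, -31/11, 13/11, -1)
  u_3 = (-39/20, -29/60, 107/60, -79/60)

Apply the Gram-Schmidt recurrence
  u_1 = v_1
  u_i = v_i − Σ_{j<i} ((v_i · u_j) / (u_j · u_j)) · u_j.

Step by step this gives:
  u_1 = (-2, -3, -3, 0)
  u_2 = (27/11, -31/11, 13/11, -1)
  u_3 = (-39/20, -29/60, 107/60, -79/60)

Orthogonality check:
  u_2 · u_1 = 0 (should be 0)
  u_3 · u_1 = 0 (should be 0)
  u_3 · u_2 = 0 (should be 0)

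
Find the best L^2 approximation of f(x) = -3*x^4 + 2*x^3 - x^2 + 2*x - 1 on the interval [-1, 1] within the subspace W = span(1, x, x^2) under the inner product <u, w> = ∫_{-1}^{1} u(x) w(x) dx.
g(x) = -25*x^2/7 + 16*x/5 - 26/35

The best approximation g ∈ W is the orthogonal projection of f onto W. Writing g = a_0 + a_1 x + a_2 x^2, the coefficients solve the normal equations G · a = b where
  G_{ij} = <φ_i, φ_j> and b_i = <f, φ_i>, with φ_0 = 1, φ_1 = x, φ_2 = x^2.
G =
  [2, 0, 2/3]
  [0, 2/3, 0]
  [2/3, 0, 2/5],
b = (-58/15, 32/15, -202/105).
Solving gives a_0 = -26/35, a_1 = 16/5, a_2 = -25/7, so
  g(x) = -25*x^2/7 + 16*x/5 - 26/35.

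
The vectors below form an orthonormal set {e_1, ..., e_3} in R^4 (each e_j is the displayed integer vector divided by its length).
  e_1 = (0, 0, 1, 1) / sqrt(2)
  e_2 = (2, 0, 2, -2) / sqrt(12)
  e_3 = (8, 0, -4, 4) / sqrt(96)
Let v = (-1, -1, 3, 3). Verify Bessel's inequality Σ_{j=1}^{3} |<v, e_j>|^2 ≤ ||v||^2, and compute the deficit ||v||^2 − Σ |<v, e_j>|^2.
Σ |<v, e_j>|^2 = 19; ||v||^2 = 20; deficit = 1

Write each e_j = u_j / sqrt(<u_j, u_j>) where u_j is the displayed integer vector. Then <v, e_j> = <v, u_j> / sqrt(<u_j, u_j>), so |<v, e_j>|^2 = <v, u_j>^2 / <u_j, u_j>.
Coefficients: <v, e_1> = 6/sqrt(2), <v, e_2> = -2/sqrt(12), <v, e_3> = -8/sqrt(96).
Square and sum: Σ |<v, e_j>|^2 = 19.
Compute ||v||^2 = v·v = 20.
Deficit = 20 − 19 = 1 ≥ 0, confirming Bessel's inequality. (The deficit equals ||v − Σ <v,e_j> e_j||^2, the squared distance from v to span{e_j}.)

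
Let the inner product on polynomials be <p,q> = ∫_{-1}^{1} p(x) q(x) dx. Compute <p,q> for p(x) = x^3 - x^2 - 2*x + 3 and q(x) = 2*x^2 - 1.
<p,q> = -32/15

Expand the product: p(x)·q(x) = 2*x^5 - 2*x^4 - 5*x^3 + 7*x^2 + 2*x - 3.
∫_{-1}^{1} of each monomial x^k gives [2/(k+1) if k even, 0 if k odd]. Integrating term-by-term (or equivalently evaluating the antiderivative F(x) = x^6/3 - 2*x^5/5 - 5*x^4/4 + 7*x^3/3 + x^2 - 3*x at the endpoints):
  F(1) − F(−1) = -59/60 − (23/20) = -32/15.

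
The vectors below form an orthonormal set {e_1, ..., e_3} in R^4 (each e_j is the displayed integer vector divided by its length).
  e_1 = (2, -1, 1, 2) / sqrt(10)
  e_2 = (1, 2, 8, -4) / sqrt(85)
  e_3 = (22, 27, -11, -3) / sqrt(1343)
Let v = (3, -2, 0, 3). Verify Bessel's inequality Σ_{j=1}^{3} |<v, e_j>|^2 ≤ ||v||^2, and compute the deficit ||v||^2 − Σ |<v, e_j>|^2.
Σ |<v, e_j>|^2 = 1706/79; ||v||^2 = 22; deficit = 32/79

Write each e_j = u_j / sqrt(<u_j, u_j>) where u_j is the displayed integer vector. Then <v, e_j> = <v, u_j> / sqrt(<u_j, u_j>), so |<v, e_j>|^2 = <v, u_j>^2 / <u_j, u_j>.
Coefficients: <v, e_1> = 14/sqrt(10), <v, e_2> = -13/sqrt(85), <v, e_3> = 3/sqrt(1343).
Square and sum: Σ |<v, e_j>|^2 = 1706/79.
Compute ||v||^2 = v·v = 22.
Deficit = 22 − 1706/79 = 32/79 ≥ 0, confirming Bessel's inequality. (The deficit equals ||v − Σ <v,e_j> e_j||^2, the squared distance from v to span{e_j}.)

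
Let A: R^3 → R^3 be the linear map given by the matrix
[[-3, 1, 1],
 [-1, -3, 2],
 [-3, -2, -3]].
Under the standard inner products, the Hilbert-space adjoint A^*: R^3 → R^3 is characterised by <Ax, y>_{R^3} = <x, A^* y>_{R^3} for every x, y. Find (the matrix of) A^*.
A^* = A^T =
[[-3, -1, -3],
 [1, -3, -2],
 [1, 2, -3]]

For real matrices with standard dot products, the defining identity <Ax, y> = <x, A^* y> gives (Ax)^T y = x^T (A^*) y, i.e. x^T A^T y = x^T (A^*) y. Since this holds for all x, y, we must have A^* = A^T. Therefore
A^* =
[[-3, -1, -3],
 [1, -3, -2],
 [1, 2, -3]].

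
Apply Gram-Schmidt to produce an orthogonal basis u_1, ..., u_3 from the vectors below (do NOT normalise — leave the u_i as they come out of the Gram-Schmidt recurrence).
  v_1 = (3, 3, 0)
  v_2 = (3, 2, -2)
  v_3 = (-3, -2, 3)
Orthogonal basis:
  u_1 = (3, 3, 0)
  u_2 = (1/2, -1/2, -2)
  u_3 = (2/9, -2/9, 1/9)

Apply the Gram-Schmidt recurrence
  u_1 = v_1
  u_i = v_i − Σ_{j<i} ((v_i · u_j) / (u_j · u_j)) · u_j.

Step by step this gives:
  u_1 = (3, 3, 0)
  u_2 = (1/2, -1/2, -2)
  u_3 = (2/9, -2/9, 1/9)

Orthogonality check:
  u_2 · u_1 = 0 (should be 0)
  u_3 · u_1 = 0 (should be 0)
  u_3 · u_2 = 0 (should be 0)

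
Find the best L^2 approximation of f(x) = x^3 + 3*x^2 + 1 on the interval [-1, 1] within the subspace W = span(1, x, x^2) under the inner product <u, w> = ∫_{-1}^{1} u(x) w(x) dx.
g(x) = 3*x^2 + 3*x/5 + 1

The best approximation g ∈ W is the orthogonal projection of f onto W. Writing g = a_0 + a_1 x + a_2 x^2, the coefficients solve the normal equations G · a = b where
  G_{ij} = <φ_i, φ_j> and b_i = <f, φ_i>, with φ_0 = 1, φ_1 = x, φ_2 = x^2.
G =
  [2, 0, 2/3]
  [0, 2/3, 0]
  [2/3, 0, 2/5],
b = (4, 2/5, 28/15).
Solving gives a_0 = 1, a_1 = 3/5, a_2 = 3, so
  g(x) = 3*x^2 + 3*x/5 + 1.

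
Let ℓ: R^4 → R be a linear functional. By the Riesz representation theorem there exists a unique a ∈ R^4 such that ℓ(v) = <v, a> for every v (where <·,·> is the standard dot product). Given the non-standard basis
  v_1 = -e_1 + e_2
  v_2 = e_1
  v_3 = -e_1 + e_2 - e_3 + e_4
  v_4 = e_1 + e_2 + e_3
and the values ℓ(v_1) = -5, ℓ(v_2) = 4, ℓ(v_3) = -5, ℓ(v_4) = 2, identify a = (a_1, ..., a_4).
a = (4, -1, -1, -1)

Write a = (a_1, ..., a_4) in the standard basis. For each basis vector v_i, ℓ(v_i) = <v_i, a> is a linear equation in the a_j's. Collect the n equations into a matrix system V a = ℓ, where row i of V is v_i (expressed in the standard basis). Since V is invertible (lower-triangular with 1s on the diagonal, up to permutation), solve by back-substitution:
  V =
[[-1, 1, 0, 0],
 [1, 0, 0, 0],
 [-1, 1, -1, 1],
 [1, 1, 1, 0]]
  V a = (-5, 4, -5, 2)
Solving gives a = (4, -1, -1, -1).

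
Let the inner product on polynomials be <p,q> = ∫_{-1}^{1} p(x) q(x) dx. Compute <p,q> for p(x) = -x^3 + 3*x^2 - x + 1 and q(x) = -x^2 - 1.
<p,q> = -88/15

Expand the product: p(x)·q(x) = x^5 - 3*x^4 + 2*x^3 - 4*x^2 + x - 1.
∫_{-1}^{1} of each monomial x^k gives [2/(k+1) if k even, 0 if k odd]. Integrating term-by-term (or equivalently evaluating the antiderivative F(x) = x^6/6 - 3*x^5/5 + x^4/2 - 4*x^3/3 + x^2/2 - x at the endpoints):
  F(1) − F(−1) = -53/30 − (41/10) = -88/15.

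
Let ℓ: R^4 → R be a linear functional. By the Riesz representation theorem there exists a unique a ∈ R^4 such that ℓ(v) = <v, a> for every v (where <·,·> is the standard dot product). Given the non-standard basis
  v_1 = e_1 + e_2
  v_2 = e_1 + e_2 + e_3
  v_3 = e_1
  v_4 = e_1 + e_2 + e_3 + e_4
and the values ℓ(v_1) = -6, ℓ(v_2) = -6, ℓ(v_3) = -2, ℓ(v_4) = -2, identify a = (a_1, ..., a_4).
a = (-2, -4, 0, 4)

Write a = (a_1, ..., a_4) in the standard basis. For each basis vector v_i, ℓ(v_i) = <v_i, a> is a linear equation in the a_j's. Collect the n equations into a matrix system V a = ℓ, where row i of V is v_i (expressed in the standard basis). Since V is invertible (lower-triangular with 1s on the diagonal, up to permutation), solve by back-substitution:
  V =
[[1, 1, 0, 0],
 [1, 1, 1, 0],
 [1, 0, 0, 0],
 [1, 1, 1, 1]]
  V a = (-6, -6, -2, -2)
Solving gives a = (-2, -4, 0, 4).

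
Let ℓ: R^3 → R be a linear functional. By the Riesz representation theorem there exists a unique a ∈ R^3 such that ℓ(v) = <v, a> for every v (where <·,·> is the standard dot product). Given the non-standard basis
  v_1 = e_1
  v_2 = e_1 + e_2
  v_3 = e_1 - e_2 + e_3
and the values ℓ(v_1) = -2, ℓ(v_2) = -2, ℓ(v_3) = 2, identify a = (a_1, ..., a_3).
a = (-2, 0, 4)

Write a = (a_1, ..., a_3) in the standard basis. For each basis vector v_i, ℓ(v_i) = <v_i, a> is a linear equation in the a_j's. Collect the n equations into a matrix system V a = ℓ, where row i of V is v_i (expressed in the standard basis). Since V is invertible (lower-triangular with 1s on the diagonal, up to permutation), solve by back-substitution:
  V =
[[1, 0, 0],
 [1, 1, 0],
 [1, -1, 1]]
  V a = (-2, -2, 2)
Solving gives a = (-2, 0, 4).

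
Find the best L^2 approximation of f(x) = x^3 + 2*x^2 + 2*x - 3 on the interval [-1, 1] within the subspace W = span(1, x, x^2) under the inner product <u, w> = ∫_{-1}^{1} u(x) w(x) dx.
g(x) = 2*x^2 + 13*x/5 - 3

The best approximation g ∈ W is the orthogonal projection of f onto W. Writing g = a_0 + a_1 x + a_2 x^2, the coefficients solve the normal equations G · a = b where
  G_{ij} = <φ_i, φ_j> and b_i = <f, φ_i>, with φ_0 = 1, φ_1 = x, φ_2 = x^2.
G =
  [2, 0, 2/3]
  [0, 2/3, 0]
  [2/3, 0, 2/5],
b = (-14/3, 26/15, -6/5).
Solving gives a_0 = -3, a_1 = 13/5, a_2 = 2, so
  g(x) = 2*x^2 + 13*x/5 - 3.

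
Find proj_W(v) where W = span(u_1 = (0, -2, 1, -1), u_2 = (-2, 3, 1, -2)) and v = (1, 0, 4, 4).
proj_W(v) = (8/11, -8/11, -6/11, 10/11)

Set up U = [u_1 | ... | u_2] ∈ R^(4×2). The projector onto W = col(U) is P = U (U^T U)^(-1) U^T.
Compute U^T U =
  [6, -3]
  [-3, 18],
and U^T v = (0, -6).
Solve U^T U · c = U^T v for the coefficients: c = (-2/11, -4/11). The projection is proj_W(v) = U c.
Check: (v - proj_W(v)) · u_1 = 0  (should be 0).
Check: (v - proj_W(v)) · u_2 = 0  (should be 0).
Result: proj_W(v) = (8/11, -8/11, -6/11, 10/11).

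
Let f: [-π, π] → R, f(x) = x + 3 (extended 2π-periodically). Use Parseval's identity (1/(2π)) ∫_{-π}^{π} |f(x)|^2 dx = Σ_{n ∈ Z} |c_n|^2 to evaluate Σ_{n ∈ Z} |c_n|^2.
Σ |c_n|^2 = π^2/3 + 9

Expand and integrate term by term over [-π, π]:
  ∫ (x)^2 dx = 1·(2π^3/3); ∫ 2·1·(3)·x dx = 0 (odd integrand); ∫ 3^2 dx = 9·2π.
So (1/(2π)) ∫_{-π}^{π} (x + 3)^2 dx = 1π^2/3 + 9 = π^2/3 + 9.
Parseval ⇒ Σ |c_n|^2 = π^2/3 + 9.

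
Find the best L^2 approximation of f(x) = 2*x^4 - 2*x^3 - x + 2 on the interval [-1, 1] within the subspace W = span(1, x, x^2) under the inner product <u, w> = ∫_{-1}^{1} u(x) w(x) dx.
g(x) = 12*x^2/7 - 11*x/5 + 64/35

The best approximation g ∈ W is the orthogonal projection of f onto W. Writing g = a_0 + a_1 x + a_2 x^2, the coefficients solve the normal equations G · a = b where
  G_{ij} = <φ_i, φ_j> and b_i = <f, φ_i>, with φ_0 = 1, φ_1 = x, φ_2 = x^2.
G =
  [2, 0, 2/3]
  [0, 2/3, 0]
  [2/3, 0, 2/5],
b = (24/5, -22/15, 40/21).
Solving gives a_0 = 64/35, a_1 = -11/5, a_2 = 12/7, so
  g(x) = 12*x^2/7 - 11*x/5 + 64/35.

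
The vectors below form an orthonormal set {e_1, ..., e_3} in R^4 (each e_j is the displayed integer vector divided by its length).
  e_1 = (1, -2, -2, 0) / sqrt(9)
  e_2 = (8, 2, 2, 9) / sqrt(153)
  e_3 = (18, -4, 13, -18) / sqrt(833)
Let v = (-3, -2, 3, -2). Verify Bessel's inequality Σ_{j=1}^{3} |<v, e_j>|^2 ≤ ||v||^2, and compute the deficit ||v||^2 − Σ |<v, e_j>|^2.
Σ |<v, e_j>|^2 = 698/49; ||v||^2 = 26; deficit = 576/49

Write each e_j = u_j / sqrt(<u_j, u_j>) where u_j is the displayed integer vector. Then <v, e_j> = <v, u_j> / sqrt(<u_j, u_j>), so |<v, e_j>|^2 = <v, u_j>^2 / <u_j, u_j>.
Coefficients: <v, e_1> = -5/sqrt(9), <v, e_2> = -40/sqrt(153), <v, e_3> = 29/sqrt(833).
Square and sum: Σ |<v, e_j>|^2 = 698/49.
Compute ||v||^2 = v·v = 26.
Deficit = 26 − 698/49 = 576/49 ≥ 0, confirming Bessel's inequality. (The deficit equals ||v − Σ <v,e_j> e_j||^2, the squared distance from v to span{e_j}.)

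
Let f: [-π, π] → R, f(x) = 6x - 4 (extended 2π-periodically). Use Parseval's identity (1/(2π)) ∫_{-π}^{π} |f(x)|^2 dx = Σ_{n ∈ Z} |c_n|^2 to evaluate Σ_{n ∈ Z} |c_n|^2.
Σ |c_n|^2 = 12π^2 + 16

Expand and integrate term by term over [-π, π]:
  ∫ (6x)^2 dx = 36·(2π^3/3); ∫ 2·6·(-4)·x dx = 0 (odd integrand); ∫ (-4)^2 dx = 16·2π.
So (1/(2π)) ∫_{-π}^{π} (6x - 4)^2 dx = 36π^2/3 + 16 = 12π^2 + 16.
Parseval ⇒ Σ |c_n|^2 = 12π^2 + 16.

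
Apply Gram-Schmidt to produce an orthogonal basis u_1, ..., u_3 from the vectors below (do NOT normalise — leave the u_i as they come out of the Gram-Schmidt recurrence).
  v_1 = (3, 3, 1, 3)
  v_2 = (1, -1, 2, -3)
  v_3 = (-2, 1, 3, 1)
Orthogonal basis:
  u_1 = (3, 3, 1, 3)
  u_2 = (7/4, -1/4, 9/4, -9/4)
  u_3 = (-898/371, 257/371, 1026/371, 299/371)

Apply the Gram-Schmidt recurrence
  u_1 = v_1
  u_i = v_i − Σ_{j<i} ((v_i · u_j) / (u_j · u_j)) · u_j.

Step by step this gives:
  u_1 = (3, 3, 1, 3)
  u_2 = (7/4, -1/4, 9/4, -9/4)
  u_3 = (-898/371, 257/371, 1026/371, 299/371)

Orthogonality check:
  u_2 · u_1 = 0 (should be 0)
  u_3 · u_1 = 0 (should be 0)
  u_3 · u_2 = 0 (should be 0)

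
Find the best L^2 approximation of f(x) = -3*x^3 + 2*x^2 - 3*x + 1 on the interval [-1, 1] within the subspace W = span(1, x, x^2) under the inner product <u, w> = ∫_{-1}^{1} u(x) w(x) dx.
g(x) = 2*x^2 - 24*x/5 + 1

The best approximation g ∈ W is the orthogonal projection of f onto W. Writing g = a_0 + a_1 x + a_2 x^2, the coefficients solve the normal equations G · a = b where
  G_{ij} = <φ_i, φ_j> and b_i = <f, φ_i>, with φ_0 = 1, φ_1 = x, φ_2 = x^2.
G =
  [2, 0, 2/3]
  [0, 2/3, 0]
  [2/3, 0, 2/5],
b = (10/3, -16/5, 22/15).
Solving gives a_0 = 1, a_1 = -24/5, a_2 = 2, so
  g(x) = 2*x^2 - 24*x/5 + 1.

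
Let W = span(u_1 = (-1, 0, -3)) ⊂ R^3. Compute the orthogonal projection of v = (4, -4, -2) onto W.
proj_W(v) = (-1/5, 0, -3/5)

Set up U = [u_1 | ... | u_1] ∈ R^(3×1). The projector onto W = col(U) is P = U (U^T U)^(-1) U^T.
Compute U^T U =
  [10],
and U^T v = (2).
Solve U^T U · c = U^T v for the coefficients: c = (1/5). The projection is proj_W(v) = U c.
Check: (v - proj_W(v)) · u_1 = 0  (should be 0).
Result: proj_W(v) = (-1/5, 0, -3/5).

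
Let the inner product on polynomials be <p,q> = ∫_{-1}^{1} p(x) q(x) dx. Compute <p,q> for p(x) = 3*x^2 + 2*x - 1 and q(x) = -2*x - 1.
<p,q> = -8/3

Expand the product: p(x)·q(x) = -6*x^3 - 7*x^2 + 1.
∫_{-1}^{1} of each monomial x^k gives [2/(k+1) if k even, 0 if k odd]. Integrating term-by-term (or equivalently evaluating the antiderivative F(x) = -3*x^4/2 - 7*x^3/3 + x at the endpoints):
  F(1) − F(−1) = -17/6 − (-1/6) = -8/3.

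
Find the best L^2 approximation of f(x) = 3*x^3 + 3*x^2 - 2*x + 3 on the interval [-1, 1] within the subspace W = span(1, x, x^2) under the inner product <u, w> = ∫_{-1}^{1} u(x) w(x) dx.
g(x) = 3*x^2 - x/5 + 3

The best approximation g ∈ W is the orthogonal projection of f onto W. Writing g = a_0 + a_1 x + a_2 x^2, the coefficients solve the normal equations G · a = b where
  G_{ij} = <φ_i, φ_j> and b_i = <f, φ_i>, with φ_0 = 1, φ_1 = x, φ_2 = x^2.
G =
  [2, 0, 2/3]
  [0, 2/3, 0]
  [2/3, 0, 2/5],
b = (8, -2/15, 16/5).
Solving gives a_0 = 3, a_1 = -1/5, a_2 = 3, so
  g(x) = 3*x^2 - x/5 + 3.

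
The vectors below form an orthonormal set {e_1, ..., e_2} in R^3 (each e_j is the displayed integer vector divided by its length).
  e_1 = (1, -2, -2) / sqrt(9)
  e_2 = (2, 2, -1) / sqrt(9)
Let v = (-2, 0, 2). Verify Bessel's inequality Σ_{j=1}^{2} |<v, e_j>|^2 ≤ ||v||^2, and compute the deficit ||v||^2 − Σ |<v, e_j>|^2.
Σ |<v, e_j>|^2 = 8; ||v||^2 = 8; deficit = 0

Write each e_j = u_j / sqrt(<u_j, u_j>) where u_j is the displayed integer vector. Then <v, e_j> = <v, u_j> / sqrt(<u_j, u_j>), so |<v, e_j>|^2 = <v, u_j>^2 / <u_j, u_j>.
Coefficients: <v, e_1> = -6/sqrt(9), <v, e_2> = -6/sqrt(9).
Square and sum: Σ |<v, e_j>|^2 = 8.
Compute ||v||^2 = v·v = 8.
Deficit = 8 − 8 = 0 ≥ 0, confirming Bessel's inequality. (The deficit equals ||v − Σ <v,e_j> e_j||^2, the squared distance from v to span{e_j}.)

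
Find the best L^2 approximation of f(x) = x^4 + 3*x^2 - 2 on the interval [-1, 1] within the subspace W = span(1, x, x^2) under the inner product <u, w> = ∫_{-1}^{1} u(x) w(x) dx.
g(x) = 27*x^2/7 - 73/35

The best approximation g ∈ W is the orthogonal projection of f onto W. Writing g = a_0 + a_1 x + a_2 x^2, the coefficients solve the normal equations G · a = b where
  G_{ij} = <φ_i, φ_j> and b_i = <f, φ_i>, with φ_0 = 1, φ_1 = x, φ_2 = x^2.
G =
  [2, 0, 2/3]
  [0, 2/3, 0]
  [2/3, 0, 2/5],
b = (-8/5, 0, 16/105).
Solving gives a_0 = -73/35, a_1 = 0, a_2 = 27/7, so
  g(x) = 27*x^2/7 - 73/35.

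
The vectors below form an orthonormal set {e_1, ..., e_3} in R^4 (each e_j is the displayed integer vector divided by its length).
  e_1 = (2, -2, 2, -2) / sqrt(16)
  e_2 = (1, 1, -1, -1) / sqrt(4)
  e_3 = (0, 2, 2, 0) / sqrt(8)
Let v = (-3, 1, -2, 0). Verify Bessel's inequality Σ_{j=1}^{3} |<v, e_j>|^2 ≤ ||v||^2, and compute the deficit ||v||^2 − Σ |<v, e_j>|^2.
Σ |<v, e_j>|^2 = 19/2; ||v||^2 = 14; deficit = 9/2

Write each e_j = u_j / sqrt(<u_j, u_j>) where u_j is the displayed integer vector. Then <v, e_j> = <v, u_j> / sqrt(<u_j, u_j>), so |<v, e_j>|^2 = <v, u_j>^2 / <u_j, u_j>.
Coefficients: <v, e_1> = -12/sqrt(16), <v, e_2> = 0/sqrt(4), <v, e_3> = -2/sqrt(8).
Square and sum: Σ |<v, e_j>|^2 = 19/2.
Compute ||v||^2 = v·v = 14.
Deficit = 14 − 19/2 = 9/2 ≥ 0, confirming Bessel's inequality. (The deficit equals ||v − Σ <v,e_j> e_j||^2, the squared distance from v to span{e_j}.)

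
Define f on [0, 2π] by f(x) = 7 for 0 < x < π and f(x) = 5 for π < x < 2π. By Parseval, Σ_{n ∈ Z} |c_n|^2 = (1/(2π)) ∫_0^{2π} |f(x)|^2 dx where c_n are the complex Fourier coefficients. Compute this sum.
Σ |c_n|^2 = 37

Parseval equates the L^2 energy of f (normalised by 1/(2π)) with the ℓ^2 sum of its Fourier coefficients: (1/(2π)) ∫_0^{2π} |f|^2 = Σ |c_n|^2.
Compute the left side: (1/(2π)) [∫_0^π 7^2 dx + ∫_π^{2π} 5^2 dx] = (1/(2π)) · (49π + 25π) = (49 + 25)/2 = 37.
So Σ_{n ∈ Z} |c_n|^2 = 37.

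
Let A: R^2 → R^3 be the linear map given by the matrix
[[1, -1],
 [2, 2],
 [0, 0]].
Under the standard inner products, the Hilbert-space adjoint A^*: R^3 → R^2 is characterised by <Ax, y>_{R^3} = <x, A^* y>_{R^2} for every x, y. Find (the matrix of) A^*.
A^* = A^T =
[[1, 2, 0],
 [-1, 2, 0]]

For real matrices with standard dot products, the defining identity <Ax, y> = <x, A^* y> gives (Ax)^T y = x^T (A^*) y, i.e. x^T A^T y = x^T (A^*) y. Since this holds for all x, y, we must have A^* = A^T. Therefore
A^* =
[[1, 2, 0],
 [-1, 2, 0]].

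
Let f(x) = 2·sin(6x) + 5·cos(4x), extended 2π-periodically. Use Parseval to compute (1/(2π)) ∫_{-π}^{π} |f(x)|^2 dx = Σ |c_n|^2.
Σ |c_n|^2 = 29/2

Expand |f|^2 and use orthogonality of {sin(nx), cos(mx)} on [-π, π]:
  ∫_{-π}^{π} sin(nx)^2 dx = π, ∫ cos(mx)^2 dx = π, and cross terms integrate to 0.
So ∫_{-π}^{π} f(x)^2 dx = 2^2 · π + 5^2 · π = (4 + 25)π.
Divide by 2π: (4 + 25)/2 = 29/2.
By Parseval, this equals Σ |c_n|^2.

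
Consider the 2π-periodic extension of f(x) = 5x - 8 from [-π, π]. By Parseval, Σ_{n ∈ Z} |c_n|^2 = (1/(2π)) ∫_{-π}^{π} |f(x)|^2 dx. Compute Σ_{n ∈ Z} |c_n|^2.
Σ |c_n|^2 = 25π^2/3 + 64

Expand and integrate term by term over [-π, π]:
  ∫ (5x)^2 dx = 25·(2π^3/3); ∫ 2·5·(-8)·x dx = 0 (odd integrand); ∫ (-8)^2 dx = 64·2π.
So (1/(2π)) ∫_{-π}^{π} (5x - 8)^2 dx = 25π^2/3 + 64 = 25π^2/3 + 64.
Parseval ⇒ Σ |c_n|^2 = 25π^2/3 + 64.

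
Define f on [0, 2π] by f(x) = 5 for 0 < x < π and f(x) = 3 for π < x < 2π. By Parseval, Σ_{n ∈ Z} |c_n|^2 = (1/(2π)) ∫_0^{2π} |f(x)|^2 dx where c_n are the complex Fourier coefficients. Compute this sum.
Σ |c_n|^2 = 17

Parseval equates the L^2 energy of f (normalised by 1/(2π)) with the ℓ^2 sum of its Fourier coefficients: (1/(2π)) ∫_0^{2π} |f|^2 = Σ |c_n|^2.
Compute the left side: (1/(2π)) [∫_0^π 5^2 dx + ∫_π^{2π} 3^2 dx] = (1/(2π)) · (25π + 9π) = (25 + 9)/2 = 17.
So Σ_{n ∈ Z} |c_n|^2 = 17.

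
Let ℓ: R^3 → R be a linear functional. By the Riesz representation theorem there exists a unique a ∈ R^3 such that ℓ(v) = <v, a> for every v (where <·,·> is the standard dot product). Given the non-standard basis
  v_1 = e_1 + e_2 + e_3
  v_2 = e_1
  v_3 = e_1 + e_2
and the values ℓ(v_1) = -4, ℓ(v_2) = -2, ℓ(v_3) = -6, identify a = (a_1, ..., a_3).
a = (-2, -4, 2)

Write a = (a_1, ..., a_3) in the standard basis. For each basis vector v_i, ℓ(v_i) = <v_i, a> is a linear equation in the a_j's. Collect the n equations into a matrix system V a = ℓ, where row i of V is v_i (expressed in the standard basis). Since V is invertible (lower-triangular with 1s on the diagonal, up to permutation), solve by back-substitution:
  V =
[[1, 1, 1],
 [1, 0, 0],
 [1, 1, 0]]
  V a = (-4, -2, -6)
Solving gives a = (-2, -4, 2).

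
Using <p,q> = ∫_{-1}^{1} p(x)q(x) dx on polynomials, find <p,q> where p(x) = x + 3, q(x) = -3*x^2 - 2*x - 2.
<p,q> = -58/3

Expand the product: p(x)·q(x) = -3*x^3 - 11*x^2 - 8*x - 6.
∫_{-1}^{1} of each monomial x^k gives [2/(k+1) if k even, 0 if k odd]. Integrating term-by-term (or equivalently evaluating the antiderivative F(x) = -3*x^4/4 - 11*x^3/3 - 4*x^2 - 6*x at the endpoints):
  F(1) − F(−1) = -173/12 − (59/12) = -58/3.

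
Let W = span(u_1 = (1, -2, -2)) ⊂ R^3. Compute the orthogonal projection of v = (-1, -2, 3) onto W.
proj_W(v) = (-1/3, 2/3, 2/3)

Set up U = [u_1 | ... | u_1] ∈ R^(3×1). The projector onto W = col(U) is P = U (U^T U)^(-1) U^T.
Compute U^T U =
  [9],
and U^T v = (-3).
Solve U^T U · c = U^T v for the coefficients: c = (-1/3). The projection is proj_W(v) = U c.
Check: (v - proj_W(v)) · u_1 = 0  (should be 0).
Result: proj_W(v) = (-1/3, 2/3, 2/3).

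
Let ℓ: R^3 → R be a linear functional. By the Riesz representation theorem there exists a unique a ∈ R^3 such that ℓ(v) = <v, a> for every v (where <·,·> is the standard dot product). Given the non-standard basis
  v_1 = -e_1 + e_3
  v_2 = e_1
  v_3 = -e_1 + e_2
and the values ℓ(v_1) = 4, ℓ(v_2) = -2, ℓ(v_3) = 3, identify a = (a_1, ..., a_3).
a = (-2, 1, 2)

Write a = (a_1, ..., a_3) in the standard basis. For each basis vector v_i, ℓ(v_i) = <v_i, a> is a linear equation in the a_j's. Collect the n equations into a matrix system V a = ℓ, where row i of V is v_i (expressed in the standard basis). Since V is invertible (lower-triangular with 1s on the diagonal, up to permutation), solve by back-substitution:
  V =
[[-1, 0, 1],
 [1, 0, 0],
 [-1, 1, 0]]
  V a = (4, -2, 3)
Solving gives a = (-2, 1, 2).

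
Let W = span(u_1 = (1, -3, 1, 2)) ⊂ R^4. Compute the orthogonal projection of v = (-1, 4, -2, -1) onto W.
proj_W(v) = (-17/15, 17/5, -17/15, -34/15)

Set up U = [u_1 | ... | u_1] ∈ R^(4×1). The projector onto W = col(U) is P = U (U^T U)^(-1) U^T.
Compute U^T U =
  [15],
and U^T v = (-17).
Solve U^T U · c = U^T v for the coefficients: c = (-17/15). The projection is proj_W(v) = U c.
Check: (v - proj_W(v)) · u_1 = 0  (should be 0).
Result: proj_W(v) = (-17/15, 17/5, -17/15, -34/15).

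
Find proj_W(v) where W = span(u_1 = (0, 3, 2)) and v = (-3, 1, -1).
proj_W(v) = (0, 3/13, 2/13)

Set up U = [u_1 | ... | u_1] ∈ R^(3×1). The projector onto W = col(U) is P = U (U^T U)^(-1) U^T.
Compute U^T U =
  [13],
and U^T v = (1).
Solve U^T U · c = U^T v for the coefficients: c = (1/13). The projection is proj_W(v) = U c.
Check: (v - proj_W(v)) · u_1 = 0  (should be 0).
Result: proj_W(v) = (0, 3/13, 2/13).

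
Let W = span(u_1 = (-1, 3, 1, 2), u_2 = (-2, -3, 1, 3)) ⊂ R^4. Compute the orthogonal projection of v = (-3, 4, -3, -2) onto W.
proj_W(v) = (266/345, 409/115, -41/345, -307/345)

Set up U = [u_1 | ... | u_2] ∈ R^(4×2). The projector onto W = col(U) is P = U (U^T U)^(-1) U^T.
Compute U^T U =
  [15, 0]
  [0, 23],
and U^T v = (8, -15).
Solve U^T U · c = U^T v for the coefficients: c = (8/15, -15/23). The projection is proj_W(v) = U c.
Check: (v - proj_W(v)) · u_1 = 0  (should be 0).
Check: (v - proj_W(v)) · u_2 = 0  (should be 0).
Result: proj_W(v) = (266/345, 409/115, -41/345, -307/345).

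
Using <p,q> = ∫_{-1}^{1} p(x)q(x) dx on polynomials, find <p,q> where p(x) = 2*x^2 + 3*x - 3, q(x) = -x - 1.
<p,q> = 8/3

Expand the product: p(x)·q(x) = -2*x^3 - 5*x^2 + 3.
∫_{-1}^{1} of each monomial x^k gives [2/(k+1) if k even, 0 if k odd]. Integrating term-by-term (or equivalently evaluating the antiderivative F(x) = -x^4/2 - 5*x^3/3 + 3*x at the endpoints):
  F(1) − F(−1) = 5/6 − (-11/6) = 8/3.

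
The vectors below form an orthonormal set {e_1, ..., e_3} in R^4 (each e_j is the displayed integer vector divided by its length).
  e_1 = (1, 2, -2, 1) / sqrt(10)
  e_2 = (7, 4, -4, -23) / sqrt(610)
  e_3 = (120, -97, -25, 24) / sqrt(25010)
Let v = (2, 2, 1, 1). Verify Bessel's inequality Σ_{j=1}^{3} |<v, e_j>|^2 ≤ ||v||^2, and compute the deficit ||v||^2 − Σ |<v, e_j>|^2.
Σ |<v, e_j>|^2 = 215/82; ||v||^2 = 10; deficit = 605/82

Write each e_j = u_j / sqrt(<u_j, u_j>) where u_j is the displayed integer vector. Then <v, e_j> = <v, u_j> / sqrt(<u_j, u_j>), so |<v, e_j>|^2 = <v, u_j>^2 / <u_j, u_j>.
Coefficients: <v, e_1> = 5/sqrt(10), <v, e_2> = -5/sqrt(610), <v, e_3> = 45/sqrt(25010).
Square and sum: Σ |<v, e_j>|^2 = 215/82.
Compute ||v||^2 = v·v = 10.
Deficit = 10 − 215/82 = 605/82 ≥ 0, confirming Bessel's inequality. (The deficit equals ||v − Σ <v,e_j> e_j||^2, the squared distance from v to span{e_j}.)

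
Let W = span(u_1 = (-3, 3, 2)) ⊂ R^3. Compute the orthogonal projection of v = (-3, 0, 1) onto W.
proj_W(v) = (-3/2, 3/2, 1)

Set up U = [u_1 | ... | u_1] ∈ R^(3×1). The projector onto W = col(U) is P = U (U^T U)^(-1) U^T.
Compute U^T U =
  [22],
and U^T v = (11).
Solve U^T U · c = U^T v for the coefficients: c = (1/2). The projection is proj_W(v) = U c.
Check: (v - proj_W(v)) · u_1 = 0  (should be 0).
Result: proj_W(v) = (-3/2, 3/2, 1).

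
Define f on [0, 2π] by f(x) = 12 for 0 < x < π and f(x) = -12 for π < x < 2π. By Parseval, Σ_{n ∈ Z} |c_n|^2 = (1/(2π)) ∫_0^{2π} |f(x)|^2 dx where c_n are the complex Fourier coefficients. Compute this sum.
Σ |c_n|^2 = 144

Parseval equates the L^2 energy of f (normalised by 1/(2π)) with the ℓ^2 sum of its Fourier coefficients: (1/(2π)) ∫_0^{2π} |f|^2 = Σ |c_n|^2.
Compute the left side: (1/(2π)) [∫_0^π 12^2 dx + ∫_π^{2π} (-12)^2 dx] = (1/(2π)) · (144π + 144π) = (144 + 144)/2 = 144.
So Σ_{n ∈ Z} |c_n|^2 = 144.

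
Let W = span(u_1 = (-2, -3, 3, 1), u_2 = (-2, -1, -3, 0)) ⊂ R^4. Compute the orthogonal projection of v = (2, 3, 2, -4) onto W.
proj_W(v) = (167/53, 287/106, 141/106, -30/53)

Set up U = [u_1 | ... | u_2] ∈ R^(4×2). The projector onto W = col(U) is P = U (U^T U)^(-1) U^T.
Compute U^T U =
  [23, -2]
  [-2, 14],
and U^T v = (-11, -13).
Solve U^T U · c = U^T v for the coefficients: c = (-30/53, -107/106). The projection is proj_W(v) = U c.
Check: (v - proj_W(v)) · u_1 = 0  (should be 0).
Check: (v - proj_W(v)) · u_2 = 0  (should be 0).
Result: proj_W(v) = (167/53, 287/106, 141/106, -30/53).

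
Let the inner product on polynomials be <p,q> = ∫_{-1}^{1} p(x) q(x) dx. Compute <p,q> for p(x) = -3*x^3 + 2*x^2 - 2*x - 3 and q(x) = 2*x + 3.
<p,q> = -286/15

Expand the product: p(x)·q(x) = -6*x^4 - 5*x^3 + 2*x^2 - 12*x - 9.
∫_{-1}^{1} of each monomial x^k gives [2/(k+1) if k even, 0 if k odd]. Integrating term-by-term (or equivalently evaluating the antiderivative F(x) = -6*x^5/5 - 5*x^4/4 + 2*x^3/3 - 6*x^2 - 9*x at the endpoints):
  F(1) − F(−1) = -1007/60 − (137/60) = -286/15.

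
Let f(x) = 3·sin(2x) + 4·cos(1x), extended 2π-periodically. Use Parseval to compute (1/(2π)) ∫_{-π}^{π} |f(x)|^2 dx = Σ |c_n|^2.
Σ |c_n|^2 = 25/2

Expand |f|^2 and use orthogonality of {sin(nx), cos(mx)} on [-π, π]:
  ∫_{-π}^{π} sin(nx)^2 dx = π, ∫ cos(mx)^2 dx = π, and cross terms integrate to 0.
So ∫_{-π}^{π} f(x)^2 dx = 3^2 · π + 4^2 · π = (9 + 16)π.
Divide by 2π: (9 + 16)/2 = 25/2.
By Parseval, this equals Σ |c_n|^2.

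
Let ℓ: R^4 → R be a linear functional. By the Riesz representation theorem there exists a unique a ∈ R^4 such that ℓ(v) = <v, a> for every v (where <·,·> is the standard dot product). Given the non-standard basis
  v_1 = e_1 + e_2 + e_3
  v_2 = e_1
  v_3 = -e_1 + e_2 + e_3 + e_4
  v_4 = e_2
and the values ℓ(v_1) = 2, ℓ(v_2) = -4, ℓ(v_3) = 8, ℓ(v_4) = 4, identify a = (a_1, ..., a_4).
a = (-4, 4, 2, -2)

Write a = (a_1, ..., a_4) in the standard basis. For each basis vector v_i, ℓ(v_i) = <v_i, a> is a linear equation in the a_j's. Collect the n equations into a matrix system V a = ℓ, where row i of V is v_i (expressed in the standard basis). Since V is invertible (lower-triangular with 1s on the diagonal, up to permutation), solve by back-substitution:
  V =
[[1, 1, 1, 0],
 [1, 0, 0, 0],
 [-1, 1, 1, 1],
 [0, 1, 0, 0]]
  V a = (2, -4, 8, 4)
Solving gives a = (-4, 4, 2, -2).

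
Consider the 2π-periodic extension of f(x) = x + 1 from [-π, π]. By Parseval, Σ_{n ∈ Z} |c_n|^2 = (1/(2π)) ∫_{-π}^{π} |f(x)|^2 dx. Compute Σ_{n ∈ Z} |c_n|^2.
Σ |c_n|^2 = π^2/3 + 1

Expand and integrate term by term over [-π, π]:
  ∫ (x)^2 dx = 1·(2π^3/3); ∫ 2·1·(1)·x dx = 0 (odd integrand); ∫ 1^2 dx = 1·2π.
So (1/(2π)) ∫_{-π}^{π} (x + 1)^2 dx = 1π^2/3 + 1 = π^2/3 + 1.
Parseval ⇒ Σ |c_n|^2 = π^2/3 + 1.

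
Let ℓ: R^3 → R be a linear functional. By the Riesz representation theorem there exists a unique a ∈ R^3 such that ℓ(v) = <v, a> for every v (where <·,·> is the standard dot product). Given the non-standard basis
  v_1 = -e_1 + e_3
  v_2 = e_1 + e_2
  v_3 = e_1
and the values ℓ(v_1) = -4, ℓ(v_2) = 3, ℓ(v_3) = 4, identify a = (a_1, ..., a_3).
a = (4, -1, 0)

Write a = (a_1, ..., a_3) in the standard basis. For each basis vector v_i, ℓ(v_i) = <v_i, a> is a linear equation in the a_j's. Collect the n equations into a matrix system V a = ℓ, where row i of V is v_i (expressed in the standard basis). Since V is invertible (lower-triangular with 1s on the diagonal, up to permutation), solve by back-substitution:
  V =
[[-1, 0, 1],
 [1, 1, 0],
 [1, 0, 0]]
  V a = (-4, 3, 4)
Solving gives a = (4, -1, 0).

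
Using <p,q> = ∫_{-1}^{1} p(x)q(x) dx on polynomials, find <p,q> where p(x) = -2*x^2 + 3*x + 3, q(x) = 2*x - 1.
<p,q> = -2/3

Expand the product: p(x)·q(x) = -4*x^3 + 8*x^2 + 3*x - 3.
∫_{-1}^{1} of each monomial x^k gives [2/(k+1) if k even, 0 if k odd]. Integrating term-by-term (or equivalently evaluating the antiderivative F(x) = -x^4 + 8*x^3/3 + 3*x^2/2 - 3*x at the endpoints):
  F(1) − F(−1) = 1/6 − (5/6) = -2/3.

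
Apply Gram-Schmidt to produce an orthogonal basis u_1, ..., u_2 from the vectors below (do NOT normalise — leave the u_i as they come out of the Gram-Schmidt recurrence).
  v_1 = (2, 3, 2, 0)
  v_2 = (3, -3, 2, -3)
Orthogonal basis:
  u_1 = (2, 3, 2, 0)
  u_2 = (49/17, -54/17, 32/17, -3)

Apply the Gram-Schmidt recurrence
  u_1 = v_1
  u_i = v_i − Σ_{j<i} ((v_i · u_j) / (u_j · u_j)) · u_j.

Step by step this gives:
  u_1 = (2, 3, 2, 0)
  u_2 = (49/17, -54/17, 32/17, -3)

Orthogonality check:
  u_2 · u_1 = 0 (should be 0)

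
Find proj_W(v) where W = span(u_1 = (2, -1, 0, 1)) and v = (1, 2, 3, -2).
proj_W(v) = (-2/3, 1/3, 0, -1/3)

Set up U = [u_1 | ... | u_1] ∈ R^(4×1). The projector onto W = col(U) is P = U (U^T U)^(-1) U^T.
Compute U^T U =
  [6],
and U^T v = (-2).
Solve U^T U · c = U^T v for the coefficients: c = (-1/3). The projection is proj_W(v) = U c.
Check: (v - proj_W(v)) · u_1 = 0  (should be 0).
Result: proj_W(v) = (-2/3, 1/3, 0, -1/3).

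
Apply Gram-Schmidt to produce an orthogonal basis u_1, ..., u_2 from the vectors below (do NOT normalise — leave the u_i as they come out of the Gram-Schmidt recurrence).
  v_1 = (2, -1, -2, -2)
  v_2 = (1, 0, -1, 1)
Orthogonal basis:
  u_1 = (2, -1, -2, -2)
  u_2 = (9/13, 2/13, -9/13, 17/13)

Apply the Gram-Schmidt recurrence
  u_1 = v_1
  u_i = v_i − Σ_{j<i} ((v_i · u_j) / (u_j · u_j)) · u_j.

Step by step this gives:
  u_1 = (2, -1, -2, -2)
  u_2 = (9/13, 2/13, -9/13, 17/13)

Orthogonality check:
  u_2 · u_1 = 0 (should be 0)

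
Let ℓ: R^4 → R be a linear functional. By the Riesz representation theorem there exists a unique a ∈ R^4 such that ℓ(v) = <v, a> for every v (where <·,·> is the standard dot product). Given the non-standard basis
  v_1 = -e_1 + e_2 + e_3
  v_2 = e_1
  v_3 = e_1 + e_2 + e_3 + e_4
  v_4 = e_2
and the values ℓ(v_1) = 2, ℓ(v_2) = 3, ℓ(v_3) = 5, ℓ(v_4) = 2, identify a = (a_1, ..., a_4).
a = (3, 2, 3, -3)

Write a = (a_1, ..., a_4) in the standard basis. For each basis vector v_i, ℓ(v_i) = <v_i, a> is a linear equation in the a_j's. Collect the n equations into a matrix system V a = ℓ, where row i of V is v_i (expressed in the standard basis). Since V is invertible (lower-triangular with 1s on the diagonal, up to permutation), solve by back-substitution:
  V =
[[-1, 1, 1, 0],
 [1, 0, 0, 0],
 [1, 1, 1, 1],
 [0, 1, 0, 0]]
  V a = (2, 3, 5, 2)
Solving gives a = (3, 2, 3, -3).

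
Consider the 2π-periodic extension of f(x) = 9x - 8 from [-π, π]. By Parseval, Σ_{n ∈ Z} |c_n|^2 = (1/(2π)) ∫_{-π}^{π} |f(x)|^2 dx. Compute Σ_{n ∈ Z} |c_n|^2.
Σ |c_n|^2 = 27π^2 + 64

Expand and integrate term by term over [-π, π]:
  ∫ (9x)^2 dx = 81·(2π^3/3); ∫ 2·9·(-8)·x dx = 0 (odd integrand); ∫ (-8)^2 dx = 64·2π.
So (1/(2π)) ∫_{-π}^{π} (9x - 8)^2 dx = 81π^2/3 + 64 = 27π^2 + 64.
Parseval ⇒ Σ |c_n|^2 = 27π^2 + 64.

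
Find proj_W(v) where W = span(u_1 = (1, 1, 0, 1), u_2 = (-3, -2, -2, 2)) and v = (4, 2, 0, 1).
proj_W(v) = (28/9, 49/18, 7/9, 7/6)

Set up U = [u_1 | ... | u_2] ∈ R^(4×2). The projector onto W = col(U) is P = U (U^T U)^(-1) U^T.
Compute U^T U =
  [3, -3]
  [-3, 21],
and U^T v = (7, -14).
Solve U^T U · c = U^T v for the coefficients: c = (35/18, -7/18). The projection is proj_W(v) = U c.
Check: (v - proj_W(v)) · u_1 = 0  (should be 0).
Check: (v - proj_W(v)) · u_2 = 0  (should be 0).
Result: proj_W(v) = (28/9, 49/18, 7/9, 7/6).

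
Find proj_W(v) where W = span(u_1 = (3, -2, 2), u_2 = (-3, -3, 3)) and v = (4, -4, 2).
proj_W(v) = (4, -3, 3)

Set up U = [u_1 | ... | u_2] ∈ R^(3×2). The projector onto W = col(U) is P = U (U^T U)^(-1) U^T.
Compute U^T U =
  [17, 3]
  [3, 27],
and U^T v = (24, 6).
Solve U^T U · c = U^T v for the coefficients: c = (7/5, 1/15). The projection is proj_W(v) = U c.
Check: (v - proj_W(v)) · u_1 = 0  (should be 0).
Check: (v - proj_W(v)) · u_2 = 0  (should be 0).
Result: proj_W(v) = (4, -3, 3).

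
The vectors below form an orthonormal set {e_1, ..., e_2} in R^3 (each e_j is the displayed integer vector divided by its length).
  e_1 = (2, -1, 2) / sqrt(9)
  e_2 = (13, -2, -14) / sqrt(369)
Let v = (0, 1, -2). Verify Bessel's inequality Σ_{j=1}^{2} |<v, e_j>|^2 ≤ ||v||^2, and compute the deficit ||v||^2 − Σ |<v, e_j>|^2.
Σ |<v, e_j>|^2 = 189/41; ||v||^2 = 5; deficit = 16/41

Write each e_j = u_j / sqrt(<u_j, u_j>) where u_j is the displayed integer vector. Then <v, e_j> = <v, u_j> / sqrt(<u_j, u_j>), so |<v, e_j>|^2 = <v, u_j>^2 / <u_j, u_j>.
Coefficients: <v, e_1> = -5/sqrt(9), <v, e_2> = 26/sqrt(369).
Square and sum: Σ |<v, e_j>|^2 = 189/41.
Compute ||v||^2 = v·v = 5.
Deficit = 5 − 189/41 = 16/41 ≥ 0, confirming Bessel's inequality. (The deficit equals ||v − Σ <v,e_j> e_j||^2, the squared distance from v to span{e_j}.)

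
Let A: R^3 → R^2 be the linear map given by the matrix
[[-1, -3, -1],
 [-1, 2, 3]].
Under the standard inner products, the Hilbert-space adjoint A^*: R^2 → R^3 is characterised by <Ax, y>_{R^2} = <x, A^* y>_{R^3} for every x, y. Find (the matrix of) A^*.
A^* = A^T =
[[-1, -1],
 [-3, 2],
 [-1, 3]]

For real matrices with standard dot products, the defining identity <Ax, y> = <x, A^* y> gives (Ax)^T y = x^T (A^*) y, i.e. x^T A^T y = x^T (A^*) y. Since this holds for all x, y, we must have A^* = A^T. Therefore
A^* =
[[-1, -1],
 [-3, 2],
 [-1, 3]].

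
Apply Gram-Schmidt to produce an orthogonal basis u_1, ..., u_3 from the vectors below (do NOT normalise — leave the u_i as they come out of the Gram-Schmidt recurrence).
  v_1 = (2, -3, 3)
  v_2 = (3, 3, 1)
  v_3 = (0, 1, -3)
Orthogonal basis:
  u_1 = (2, -3, 3)
  u_2 = (3, 3, 1)
  u_3 = (12/11, -7/11, -15/11)

Apply the Gram-Schmidt recurrence
  u_1 = v_1
  u_i = v_i − Σ_{j<i} ((v_i · u_j) / (u_j · u_j)) · u_j.

Step by step this gives:
  u_1 = (2, -3, 3)
  u_2 = (3, 3, 1)
  u_3 = (12/11, -7/11, -15/11)

Orthogonality check:
  u_2 · u_1 = 0 (should be 0)
  u_3 · u_1 = 0 (should be 0)
  u_3 · u_2 = 0 (should be 0)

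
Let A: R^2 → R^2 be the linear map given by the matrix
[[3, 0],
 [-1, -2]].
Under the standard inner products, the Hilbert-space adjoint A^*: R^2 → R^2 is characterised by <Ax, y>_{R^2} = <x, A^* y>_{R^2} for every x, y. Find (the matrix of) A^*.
A^* = A^T =
[[3, -1],
 [0, -2]]

For real matrices with standard dot products, the defining identity <Ax, y> = <x, A^* y> gives (Ax)^T y = x^T (A^*) y, i.e. x^T A^T y = x^T (A^*) y. Since this holds for all x, y, we must have A^* = A^T. Therefore
A^* =
[[3, -1],
 [0, -2]].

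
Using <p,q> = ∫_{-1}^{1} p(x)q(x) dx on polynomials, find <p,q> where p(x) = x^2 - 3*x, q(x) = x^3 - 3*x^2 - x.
<p,q> = -2/5

Expand the product: p(x)·q(x) = x^5 - 6*x^4 + 8*x^3 + 3*x^2.
∫_{-1}^{1} of each monomial x^k gives [2/(k+1) if k even, 0 if k odd]. Integrating term-by-term (or equivalently evaluating the antiderivative F(x) = x^6/6 - 6*x^5/5 + 2*x^4 + x^3 at the endpoints):
  F(1) − F(−1) = 59/30 − (71/30) = -2/5.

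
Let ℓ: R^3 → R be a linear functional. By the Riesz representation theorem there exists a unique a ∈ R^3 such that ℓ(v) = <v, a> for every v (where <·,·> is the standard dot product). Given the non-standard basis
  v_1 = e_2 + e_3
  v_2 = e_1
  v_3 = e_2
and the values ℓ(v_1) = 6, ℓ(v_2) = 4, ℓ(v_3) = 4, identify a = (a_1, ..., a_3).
a = (4, 4, 2)

Write a = (a_1, ..., a_3) in the standard basis. For each basis vector v_i, ℓ(v_i) = <v_i, a> is a linear equation in the a_j's. Collect the n equations into a matrix system V a = ℓ, where row i of V is v_i (expressed in the standard basis). Since V is invertible (lower-triangular with 1s on the diagonal, up to permutation), solve by back-substitution:
  V =
[[0, 1, 1],
 [1, 0, 0],
 [0, 1, 0]]
  V a = (6, 4, 4)
Solving gives a = (4, 4, 2).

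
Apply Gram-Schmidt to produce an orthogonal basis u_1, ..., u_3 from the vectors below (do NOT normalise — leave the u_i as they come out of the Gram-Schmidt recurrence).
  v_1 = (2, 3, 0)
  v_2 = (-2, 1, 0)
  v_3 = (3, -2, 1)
Orthogonal basis:
  u_1 = (2, 3, 0)
  u_2 = (-24/13, 16/13, 0)
  u_3 = (0, 0, 1)

Apply the Gram-Schmidt recurrence
  u_1 = v_1
  u_i = v_i − Σ_{j<i} ((v_i · u_j) / (u_j · u_j)) · u_j.

Step by step this gives:
  u_1 = (2, 3, 0)
  u_2 = (-24/13, 16/13, 0)
  u_3 = (0, 0, 1)

Orthogonality check:
  u_2 · u_1 = 0 (should be 0)
  u_3 · u_1 = 0 (should be 0)
  u_3 · u_2 = 0 (should be 0)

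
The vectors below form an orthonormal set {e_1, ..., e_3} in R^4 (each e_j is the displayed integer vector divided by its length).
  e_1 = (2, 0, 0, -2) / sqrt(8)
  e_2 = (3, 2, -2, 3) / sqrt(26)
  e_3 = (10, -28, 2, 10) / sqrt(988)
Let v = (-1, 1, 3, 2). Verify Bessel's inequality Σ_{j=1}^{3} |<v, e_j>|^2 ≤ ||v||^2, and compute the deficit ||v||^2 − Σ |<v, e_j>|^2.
Σ |<v, e_j>|^2 = 89/19; ||v||^2 = 15; deficit = 196/19

Write each e_j = u_j / sqrt(<u_j, u_j>) where u_j is the displayed integer vector. Then <v, e_j> = <v, u_j> / sqrt(<u_j, u_j>), so |<v, e_j>|^2 = <v, u_j>^2 / <u_j, u_j>.
Coefficients: <v, e_1> = -6/sqrt(8), <v, e_2> = -1/sqrt(26), <v, e_3> = -12/sqrt(988).
Square and sum: Σ |<v, e_j>|^2 = 89/19.
Compute ||v||^2 = v·v = 15.
Deficit = 15 − 89/19 = 196/19 ≥ 0, confirming Bessel's inequality. (The deficit equals ||v − Σ <v,e_j> e_j||^2, the squared distance from v to span{e_j}.)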